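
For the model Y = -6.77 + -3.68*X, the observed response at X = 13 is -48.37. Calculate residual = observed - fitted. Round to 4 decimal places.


Predicted = -6.77 + -3.68 * 13 = -54.6100.
Residual = -48.37 - -54.6100 = 6.2400.

6.2400


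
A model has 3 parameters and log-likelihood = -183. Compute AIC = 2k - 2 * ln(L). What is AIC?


Compute:
2k = 2*3 = 6.
-2*loglik = -2*(-183) = 366.
AIC = 6 + 366 = 372.

372


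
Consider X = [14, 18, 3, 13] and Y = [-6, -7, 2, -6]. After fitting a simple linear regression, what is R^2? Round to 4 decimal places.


The fitted line is Y = 3.4221 + -0.6393*X.
SSres = 2.8811, SStot = 52.7500.
R^2 = 1 - SSres/SStot = 0.9454.

0.9454


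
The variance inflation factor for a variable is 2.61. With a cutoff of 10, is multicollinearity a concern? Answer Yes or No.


Check: VIF = 2.61 vs threshold = 10.
Since 2.61 < 10, the answer is No.

No


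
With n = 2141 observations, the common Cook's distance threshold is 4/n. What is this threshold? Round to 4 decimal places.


Cook's distance cutoff = 4/n = 4/2141.
= 0.0019.

0.0019


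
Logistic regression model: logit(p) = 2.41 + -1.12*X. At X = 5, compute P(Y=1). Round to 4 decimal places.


Linear predictor: z = 2.41 + -1.12 * 5 = -3.1900.
P = 1/(1 + exp(3.1900)) = 1/(1 + 24.2884) = 0.0395.

0.0395


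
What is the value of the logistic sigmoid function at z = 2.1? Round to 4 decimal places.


Compute exp(-2.1000) = 0.1225.
Sigmoid = 1 / (1 + 0.1225) = 1 / 1.1225 = 0.8909.

0.8909


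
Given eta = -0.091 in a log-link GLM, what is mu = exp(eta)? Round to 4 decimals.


mu = exp(eta) = exp(-0.091).
= 0.9130.

0.9130


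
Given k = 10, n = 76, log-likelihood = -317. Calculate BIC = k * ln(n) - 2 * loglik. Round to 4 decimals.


ln(76) = 4.330733.
k * ln(n) = 10 * 4.330733 = 43.307330.
-2L = 634.
BIC = 43.307330 + 634 = 677.307330, which rounds to 677.3073.

677.3073


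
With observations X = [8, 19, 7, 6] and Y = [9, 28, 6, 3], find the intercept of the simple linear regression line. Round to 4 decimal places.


First find the slope: b1 = 1.8545.
Means: xbar = 10.0000, ybar = 11.5000.
b0 = ybar - b1 * xbar = 11.5000 - 1.8545 * 10.0000 = -7.0455.

-7.0455


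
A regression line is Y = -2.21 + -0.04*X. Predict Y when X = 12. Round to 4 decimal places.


Predicted value:
Y = -2.21 + (-0.04)(12) = -2.21 + -0.4800 = -2.6900.

-2.6900


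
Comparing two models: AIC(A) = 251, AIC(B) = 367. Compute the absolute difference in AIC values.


|AIC_A - AIC_B| = |251 - 367| = 116.
Model A is preferred (lower AIC).

116


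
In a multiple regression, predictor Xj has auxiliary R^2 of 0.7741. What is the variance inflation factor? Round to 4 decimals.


Using VIF = 1/(1 - R^2_j):
1 - 0.7741 = 0.2259.
VIF = 4.4267.

4.4267


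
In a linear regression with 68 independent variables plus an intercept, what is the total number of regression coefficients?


Each predictor gets one coefficient, plus one intercept.
Total parameters = 68 + 1 = 69.

69


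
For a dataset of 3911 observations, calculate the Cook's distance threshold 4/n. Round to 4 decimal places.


Using the rule of thumb:
Threshold = 4 / 3911 = 0.0010.

0.0010


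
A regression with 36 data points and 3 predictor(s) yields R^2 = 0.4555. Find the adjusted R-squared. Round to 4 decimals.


Plug in: Adj R^2 = 1 - (1 - 0.4555) * 35/32.
= 1 - 0.5445 * 35/32
= 1 - 19.0575 / 32
= 1 - 0.5955 = 0.4045.

0.4045


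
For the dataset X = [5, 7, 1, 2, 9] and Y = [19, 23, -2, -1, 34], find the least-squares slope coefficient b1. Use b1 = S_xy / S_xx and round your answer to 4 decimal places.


The sample means are xbar = 4.8000 and ybar = 14.6000.
Compute S_xx = 44.8000 and S_xy = 207.6000.
Slope b1 = S_xy / S_xx = 207.6000 / 44.8000 = 4.6339.

4.6339


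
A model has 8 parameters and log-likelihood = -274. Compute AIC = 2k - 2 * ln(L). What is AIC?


AIC = 2k - 2*loglik = 2(8) - 2(-274).
= 16 + 548 = 564.

564


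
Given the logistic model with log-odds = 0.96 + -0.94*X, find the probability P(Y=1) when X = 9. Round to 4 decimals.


z = 0.96 + -0.94 * 9 = -7.5000.
Sigmoid: P = 1 / (1 + exp(7.5000)) = 0.0006.

0.0006


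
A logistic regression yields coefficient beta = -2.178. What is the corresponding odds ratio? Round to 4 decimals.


The odds ratio is computed as:
OR = e^(-2.178) = 0.1133.

0.1133


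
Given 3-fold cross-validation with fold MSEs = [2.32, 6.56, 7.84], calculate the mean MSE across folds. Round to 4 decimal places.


Sum of fold MSEs = 16.7200.
Average = 16.7200 / 3 = 5.5733.

5.5733


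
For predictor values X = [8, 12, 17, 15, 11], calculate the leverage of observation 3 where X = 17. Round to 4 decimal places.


Mean of X: xbar = 12.6000.
SXX = 49.2000.
For X = 17: h = 1/5 + (17 - 12.6000)^2/49.2000 = 0.5935.

0.5935


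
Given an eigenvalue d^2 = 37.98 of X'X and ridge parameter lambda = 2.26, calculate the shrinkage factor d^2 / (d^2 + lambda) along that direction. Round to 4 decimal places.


Compute the denominator: 37.98 + 2.26 = 40.2400.
Shrinkage factor = 37.98 / 40.2400 = 0.9438.

0.9438


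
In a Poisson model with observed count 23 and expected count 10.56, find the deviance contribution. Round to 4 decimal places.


First: ln(23/10.56) = 0.778421.
Then: 23 * 0.778421 = 17.903683.
y - mu = 23 - 10.56 = 12.44.
D = 2(17.903683 - 12.44) = 10.927366, which rounds to 10.9274.

10.9274


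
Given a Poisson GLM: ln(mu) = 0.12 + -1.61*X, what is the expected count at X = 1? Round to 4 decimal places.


eta = 0.12 + -1.61 * 1 = -1.4900.
mu = exp(-1.4900) = 0.2254.

0.2254


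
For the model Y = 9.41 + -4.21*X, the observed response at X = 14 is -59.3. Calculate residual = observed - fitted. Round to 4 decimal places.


Compute yhat = 9.41 + (-4.21)(14) = -49.5300.
Residual = actual - predicted = -59.3 - -49.5300 = -9.7700.

-9.7700


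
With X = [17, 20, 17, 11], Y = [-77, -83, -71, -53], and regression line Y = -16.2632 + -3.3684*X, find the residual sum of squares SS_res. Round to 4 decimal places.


Compute predicted values, then residuals = yi - yhat_i.
Residuals: [-3.4740, 0.6312, 2.5260, 0.3156].
SSres = sum(residual^2) = 18.9474.

18.9474


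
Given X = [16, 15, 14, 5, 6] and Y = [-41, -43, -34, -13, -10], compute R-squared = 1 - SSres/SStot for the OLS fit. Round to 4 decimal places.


After computing the OLS fit (b0=4.4296, b1=-2.9134):
SSres = 38.3682, SStot = 978.8000.
R^2 = 1 - 38.3682/978.8000 = 0.9608.

0.9608


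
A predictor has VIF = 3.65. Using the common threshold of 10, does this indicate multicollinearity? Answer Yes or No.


Compare VIF = 3.65 to the threshold of 10.
3.65 < 10, so the answer is No.

No


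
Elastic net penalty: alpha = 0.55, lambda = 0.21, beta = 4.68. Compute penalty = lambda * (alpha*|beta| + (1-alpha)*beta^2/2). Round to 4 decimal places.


alpha * |beta| = 0.55 * 4.68 = 2.5740.
(1-alpha) * beta^2/2 = 0.45 * 21.9024/2 = 4.9280.
Total = 0.21 * (2.5740 + 4.9280) = 1.5754.

1.5754


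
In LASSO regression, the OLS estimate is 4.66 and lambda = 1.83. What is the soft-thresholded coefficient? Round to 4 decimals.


Check: |4.66| = 4.66 vs lambda = 1.83.
Since |beta| > lambda, coefficient = sign(beta)*(|beta| - lambda) = 2.8300.
Soft-thresholded coefficient = 2.8300.

2.8300


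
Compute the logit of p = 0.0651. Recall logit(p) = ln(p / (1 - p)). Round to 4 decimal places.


1 - p = 0.9349.
p/(1-p) = 0.0696.
logit = ln(0.0696) = -2.6645.

-2.6645


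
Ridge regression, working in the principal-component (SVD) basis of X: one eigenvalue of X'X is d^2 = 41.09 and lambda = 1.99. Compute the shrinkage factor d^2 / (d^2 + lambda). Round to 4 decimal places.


d^2 + lambda = 41.09 + 1.99 = 43.0800.
Shrinkage factor = 41.09/43.0800 = 0.9538.

0.9538


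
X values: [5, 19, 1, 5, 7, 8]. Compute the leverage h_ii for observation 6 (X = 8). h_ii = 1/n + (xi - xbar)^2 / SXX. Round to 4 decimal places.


Mean of X: xbar = 7.5000.
SXX = 187.5000.
For X = 8: h = 1/6 + (8 - 7.5000)^2/187.5000 = 0.1680.

0.1680


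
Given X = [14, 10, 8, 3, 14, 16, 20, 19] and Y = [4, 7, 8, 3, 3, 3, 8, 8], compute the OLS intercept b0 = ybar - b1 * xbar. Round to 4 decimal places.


Compute b1 = 0.1261 from the OLS formula.
With xbar = 13.0000 and ybar = 5.5000, the intercept is:
b0 = 5.5000 - 0.1261 * 13.0000 = 3.8609.

3.8609


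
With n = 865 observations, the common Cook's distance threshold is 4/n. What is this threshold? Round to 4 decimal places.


The threshold is 4/n.
4/865 = 0.0046.

0.0046


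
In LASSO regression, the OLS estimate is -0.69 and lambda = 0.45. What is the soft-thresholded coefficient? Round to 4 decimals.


Absolute value: |-0.69| = 0.69.
Compare to lambda = 0.45.
Since |beta| > lambda, coefficient = sign(beta)*(|beta| - lambda) = -0.2400.

-0.2400


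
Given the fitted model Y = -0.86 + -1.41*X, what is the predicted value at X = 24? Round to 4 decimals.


Plug X = 24 into Y = -0.86 + -1.41*X:
Y = -0.86 + -33.8400 = -34.7000.

-34.7000


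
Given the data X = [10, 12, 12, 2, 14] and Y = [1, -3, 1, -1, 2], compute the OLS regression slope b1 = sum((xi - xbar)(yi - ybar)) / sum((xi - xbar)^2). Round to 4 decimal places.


First compute the means: xbar = 10.0000, ybar = 0.0000.
Then S_xx = sum((xi - xbar)^2) = 88.0000.
S_xy = sum((xi - xbar)(yi - ybar)) = 12.0000.
b1 = S_xy / S_xx = 12.0000 / 88.0000 = 0.1364.

0.1364


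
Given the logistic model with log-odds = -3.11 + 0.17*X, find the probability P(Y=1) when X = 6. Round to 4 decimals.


Compute z = -3.11 + (0.17)(6) = -2.0900.
exp(-z) = 8.0849.
P = 1/(1 + 8.0849) = 0.1101.

0.1101


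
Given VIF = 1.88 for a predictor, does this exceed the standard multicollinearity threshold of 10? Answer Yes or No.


Check: VIF = 1.88 vs threshold = 10.
Since 1.88 < 10, the answer is No.

No


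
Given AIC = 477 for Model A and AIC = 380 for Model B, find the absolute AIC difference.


Compute |477 - 380| = 97.
Model B has the smaller AIC.

97


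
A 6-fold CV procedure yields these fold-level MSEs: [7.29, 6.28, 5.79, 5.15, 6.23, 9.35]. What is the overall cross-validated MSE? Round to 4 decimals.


Add all fold MSEs: 40.0900.
Divide by k = 6: 40.0900/6 = 6.6817.

6.6817


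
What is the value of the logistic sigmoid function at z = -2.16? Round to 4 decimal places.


First, exp(2.1600) = 8.6711.
Then sigma(z) = 1/(1 + 8.6711) = 0.1034.

0.1034


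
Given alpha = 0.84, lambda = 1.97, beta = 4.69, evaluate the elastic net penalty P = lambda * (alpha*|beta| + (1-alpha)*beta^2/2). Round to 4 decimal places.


Compute:
L1 = 0.84 * 4.69 = 3.9396.
L2 = 0.16 * 4.69^2 / 2 = 1.7597.
Penalty = 1.97 * (3.9396 + 1.7597) = 11.2276.

11.2276


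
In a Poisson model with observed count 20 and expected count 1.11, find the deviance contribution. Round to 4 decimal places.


y/mu = 20/1.11 = 18.018018 (approx.), and ln(20/1.11) = 2.891372.
y * ln(y/mu) = 20 * 2.891372 = 57.827440.
y - mu = 18.89.
D = 2 * (57.827440 - 18.89) = 77.874880, which rounds to 77.8749.

77.8749


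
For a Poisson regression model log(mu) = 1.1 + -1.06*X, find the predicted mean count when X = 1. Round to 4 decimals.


Compute eta = 1.1 + -1.06 * 1 = 0.0400.
Apply inverse link: mu = e^0.0400 = 1.0408.

1.0408


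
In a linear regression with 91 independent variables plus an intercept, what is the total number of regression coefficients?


Total coefficients = number of predictors + 1 (for the intercept).
= 91 + 1 = 92.

92


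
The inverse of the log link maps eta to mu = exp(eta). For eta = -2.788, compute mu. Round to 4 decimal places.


The inverse log link gives:
mu = exp(-2.788) = 0.0615.

0.0615


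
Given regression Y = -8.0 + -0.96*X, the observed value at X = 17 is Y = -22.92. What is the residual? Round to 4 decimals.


Fitted value at X = 17 is yhat = -8.0 + -0.96*17 = -24.3200.
Residual = -22.92 - -24.3200 = 1.4000.

1.4000


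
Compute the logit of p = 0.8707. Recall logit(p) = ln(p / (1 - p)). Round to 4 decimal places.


1 - p = 0.1293.
p/(1-p) = 6.7340.
logit = ln(6.7340) = 1.9072.

1.9072


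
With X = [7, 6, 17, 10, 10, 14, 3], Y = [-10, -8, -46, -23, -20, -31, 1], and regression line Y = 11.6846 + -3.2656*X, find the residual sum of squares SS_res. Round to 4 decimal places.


Predicted values from Y = 11.6846 + -3.2656*X.
Residuals: [1.1746, -0.0910, -2.1694, -2.0286, 0.9714, 3.0338, -0.8878].
SSres = 21.1452.

21.1452


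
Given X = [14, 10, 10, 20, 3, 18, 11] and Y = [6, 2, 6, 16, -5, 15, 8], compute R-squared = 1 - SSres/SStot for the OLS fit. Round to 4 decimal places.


Fit the OLS line: b0 = -8.2142, b1 = 1.2267.
SSres = 25.7703.
SStot = 316.8571.
R^2 = 1 - 25.7703/316.8571 = 0.9187.

0.9187


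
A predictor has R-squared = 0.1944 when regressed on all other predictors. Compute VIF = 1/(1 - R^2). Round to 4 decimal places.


Using VIF = 1/(1 - R^2_j):
1 - 0.1944 = 0.8056.
VIF = 1.2413.

1.2413


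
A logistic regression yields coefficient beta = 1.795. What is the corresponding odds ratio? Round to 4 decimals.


The odds ratio is computed as:
OR = e^(1.795) = 6.0195.

6.0195


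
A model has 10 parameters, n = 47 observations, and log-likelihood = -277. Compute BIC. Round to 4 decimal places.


k * ln(n) = 10 * ln(47) = 10 * 3.850148 = 38.501480.
-2 * loglik = -2 * (-277) = 554.
BIC = 38.501480 + 554 = 592.501480, which rounds to 592.5015.

592.5015


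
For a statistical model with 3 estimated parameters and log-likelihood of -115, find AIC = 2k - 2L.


AIC = 2k - 2*loglik = 2(3) - 2(-115).
= 6 + 230 = 236.

236


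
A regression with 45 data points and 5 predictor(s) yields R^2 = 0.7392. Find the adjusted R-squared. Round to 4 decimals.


Adjusted R^2 = 1 - (1 - R^2) * (n-1)/(n-p-1).
(1 - R^2) = 0.2608.
(n-1)/(n-p-1) = 44/39.
(1 - R^2) * (n-1) = 0.2608 * 44 = 11.4752.
Divide by (n-p-1): 11.4752 / 39 = 0.2942.
Adj R^2 = 1 - 0.2942 = 0.7058.

0.7058


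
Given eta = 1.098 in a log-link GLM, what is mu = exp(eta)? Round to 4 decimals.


Apply the inverse link:
mu = e^1.098 = 2.9982.

2.9982


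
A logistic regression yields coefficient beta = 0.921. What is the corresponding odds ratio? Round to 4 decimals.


exp(0.921) = 2.5118.
So the odds ratio is 2.5118.

2.5118


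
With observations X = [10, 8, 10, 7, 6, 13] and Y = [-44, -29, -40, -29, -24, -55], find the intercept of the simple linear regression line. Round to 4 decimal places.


The slope is b1 = -4.5313.
Sample means are xbar = 9.0000 and ybar = -36.8333.
Intercept: b0 = -36.8333 - (-4.5313)(9.0000) = 3.9479.

3.9479


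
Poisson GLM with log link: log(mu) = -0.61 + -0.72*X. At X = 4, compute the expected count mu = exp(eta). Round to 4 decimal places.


Compute eta = -0.61 + -0.72 * 4 = -3.4900.
Apply inverse link: mu = e^-3.4900 = 0.0305.

0.0305


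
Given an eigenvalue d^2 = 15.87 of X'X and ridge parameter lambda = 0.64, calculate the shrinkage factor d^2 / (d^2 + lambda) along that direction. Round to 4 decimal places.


Denominator = d^2 + lambda = 15.87 + 0.64 = 16.5100.
Shrinkage = 15.87 / 16.5100 = 0.9612.

0.9612


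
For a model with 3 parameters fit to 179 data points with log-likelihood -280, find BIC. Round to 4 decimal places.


k * ln(n) = 3 * ln(179) = 3 * 5.187386 = 15.562158.
-2 * loglik = -2 * (-280) = 560.
BIC = 15.562158 + 560 = 575.562158, which rounds to 575.5622.

575.5622


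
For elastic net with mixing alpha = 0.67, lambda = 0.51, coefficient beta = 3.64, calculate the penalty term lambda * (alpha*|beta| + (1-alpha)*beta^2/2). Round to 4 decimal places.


L1 component = 0.67 * |3.64| = 2.4388.
L2 component = 0.33 * 3.64^2 / 2 = 2.1862.
Penalty = 0.51 * (2.4388 + 2.1862) = 0.51 * 4.6250 = 2.3587.

2.3587


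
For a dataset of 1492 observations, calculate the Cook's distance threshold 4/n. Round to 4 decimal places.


The threshold is 4/n.
4/1492 = 0.0027.

0.0027


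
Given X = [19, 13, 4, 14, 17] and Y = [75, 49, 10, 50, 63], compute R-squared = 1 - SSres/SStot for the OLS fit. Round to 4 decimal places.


After computing the OLS fit (b0=-7.2583, b1=4.2282):
SSres = 11.8619, SStot = 2393.2000.
R^2 = 1 - 11.8619/2393.2000 = 0.9950.

0.9950


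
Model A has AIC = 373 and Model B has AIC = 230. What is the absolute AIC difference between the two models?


Compute |373 - 230| = 143.
Model B has the smaller AIC.

143


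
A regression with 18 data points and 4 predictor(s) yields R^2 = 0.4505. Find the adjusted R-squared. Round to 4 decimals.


Adjusted R^2 = 1 - (1 - R^2) * (n-1)/(n-p-1).
(1 - R^2) = 0.5495.
(n-1)/(n-p-1) = 17/13.
(1 - R^2) * (n-1) = 0.5495 * 17 = 9.3415.
Divide by (n-p-1): 9.3415 / 13 = 0.7186.
Adj R^2 = 1 - 0.7186 = 0.2814.

0.2814


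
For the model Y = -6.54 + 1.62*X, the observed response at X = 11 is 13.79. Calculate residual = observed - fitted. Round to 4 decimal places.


Predicted = -6.54 + 1.62 * 11 = 11.2800.
Residual = 13.79 - 11.2800 = 2.5100.

2.5100


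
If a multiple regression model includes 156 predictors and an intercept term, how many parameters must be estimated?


Each predictor gets one coefficient, plus one intercept.
Total parameters = 156 + 1 = 157.

157


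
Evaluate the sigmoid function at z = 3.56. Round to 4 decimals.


First, exp(-3.5600) = 0.0284.
Then sigma(z) = 1/(1 + 0.0284) = 0.9723.

0.9723


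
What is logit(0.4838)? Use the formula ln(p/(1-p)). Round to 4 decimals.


Compute the odds: 0.4838/0.5162 = 0.9372.
Take the natural log: ln(0.9372) = -0.0648.

-0.0648


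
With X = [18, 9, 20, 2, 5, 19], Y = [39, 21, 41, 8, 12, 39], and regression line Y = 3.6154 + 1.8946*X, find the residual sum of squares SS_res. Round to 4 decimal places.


Compute predicted values, then residuals = yi - yhat_i.
Residuals: [1.2818, 0.3332, -0.5074, 0.5954, -1.0884, -0.6128].
SSres = sum(residual^2) = 3.9261.

3.9261


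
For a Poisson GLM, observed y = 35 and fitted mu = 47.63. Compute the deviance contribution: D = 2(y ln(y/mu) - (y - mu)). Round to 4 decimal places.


First: ln(35/47.63) = -0.308115.
Then: 35 * -0.308115 = -10.784025.
y - mu = 35 - 47.63 = -12.63.
D = 2(-10.784025 - -12.63) = 3.691950, which rounds to 3.6920.

3.6920


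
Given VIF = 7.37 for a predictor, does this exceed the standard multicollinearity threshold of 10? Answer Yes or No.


The threshold is 10.
VIF = 7.37 is < 10.
Multicollinearity indication: No.

No


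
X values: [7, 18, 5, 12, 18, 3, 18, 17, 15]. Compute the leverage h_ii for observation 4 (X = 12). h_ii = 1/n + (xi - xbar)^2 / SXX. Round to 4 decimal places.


Compute xbar = 12.5556 with n = 9 observations.
SXX = 294.2222.
Leverage = 1/9 + (12 - 12.5556)^2/294.2222 = 0.1122.

0.1122


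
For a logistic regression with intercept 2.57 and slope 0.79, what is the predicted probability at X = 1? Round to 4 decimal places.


z = 2.57 + 0.79 * 1 = 3.3600.
Sigmoid: P = 1 / (1 + exp(-3.3600)) = 0.9664.

0.9664


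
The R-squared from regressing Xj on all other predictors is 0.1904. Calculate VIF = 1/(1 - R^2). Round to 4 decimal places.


VIF = 1 / (1 - 0.1904).
= 1 / 0.8096 = 1.2352.

1.2352


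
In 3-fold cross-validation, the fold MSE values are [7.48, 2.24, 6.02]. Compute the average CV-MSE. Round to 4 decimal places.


Add all fold MSEs: 15.7400.
Divide by k = 3: 15.7400/3 = 5.2467.

5.2467


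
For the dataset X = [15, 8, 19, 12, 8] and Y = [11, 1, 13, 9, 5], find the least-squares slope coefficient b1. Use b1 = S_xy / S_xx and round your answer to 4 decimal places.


Calculate xbar = 12.4000, ybar = 7.8000.
S_xx = 89.2000, S_xy = 84.4000.
Using b1 = S_xy / S_xx = 84.4000 / 89.2000, we get b1 = 0.9462.

0.9462


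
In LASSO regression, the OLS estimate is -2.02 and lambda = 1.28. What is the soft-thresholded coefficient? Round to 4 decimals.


|beta_OLS| = 2.02.
lambda = 1.28.
Since |beta| > lambda, coefficient = sign(beta)*(|beta| - lambda) = -0.7400.
Result = -0.7400.

-0.7400


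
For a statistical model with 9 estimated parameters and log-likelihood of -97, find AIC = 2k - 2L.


AIC = 2k - 2*loglik = 2(9) - 2(-97).
= 18 + 194 = 212.

212


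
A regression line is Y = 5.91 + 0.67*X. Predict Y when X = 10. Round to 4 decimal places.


Plug X = 10 into Y = 5.91 + 0.67*X:
Y = 5.91 + 6.7000 = 12.6100.

12.6100


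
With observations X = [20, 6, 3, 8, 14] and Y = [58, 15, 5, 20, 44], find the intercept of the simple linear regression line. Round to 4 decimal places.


Compute b1 = 3.2067 from the OLS formula.
With xbar = 10.2000 and ybar = 28.4000, the intercept is:
b0 = 28.4000 - 3.2067 * 10.2000 = -4.3084.

-4.3084


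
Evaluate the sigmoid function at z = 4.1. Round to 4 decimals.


Compute exp(-4.1000) = 0.0166.
Sigmoid = 1 / (1 + 0.0166) = 1 / 1.0166 = 0.9837.

0.9837


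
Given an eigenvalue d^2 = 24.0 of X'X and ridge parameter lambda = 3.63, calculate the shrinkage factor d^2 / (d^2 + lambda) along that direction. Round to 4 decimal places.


d^2 + lambda = 24.0 + 3.63 = 27.6300.
Shrinkage factor = 24.0/27.6300 = 0.8686.

0.8686


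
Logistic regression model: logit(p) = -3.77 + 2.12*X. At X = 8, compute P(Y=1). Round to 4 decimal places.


Linear predictor: z = -3.77 + 2.12 * 8 = 13.1900.
P = 1/(1 + exp(-13.1900)) = 1/(1 + 0.0000) = 1.0000.

1.0000


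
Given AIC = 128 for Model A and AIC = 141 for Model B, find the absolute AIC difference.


Compute |128 - 141| = 13.
Model A has the smaller AIC.

13


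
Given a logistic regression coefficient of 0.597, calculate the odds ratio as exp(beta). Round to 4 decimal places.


exp(0.597) = 1.8167.
So the odds ratio is 1.8167.

1.8167


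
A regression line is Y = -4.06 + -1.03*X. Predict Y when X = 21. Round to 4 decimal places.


Plug X = 21 into Y = -4.06 + -1.03*X:
Y = -4.06 + -21.6300 = -25.6900.

-25.6900


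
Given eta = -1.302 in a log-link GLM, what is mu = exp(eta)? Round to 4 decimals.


mu = exp(eta) = exp(-1.302).
= 0.2720.

0.2720


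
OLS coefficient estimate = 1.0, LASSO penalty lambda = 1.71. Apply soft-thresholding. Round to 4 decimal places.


Check: |1.0| = 1.0 vs lambda = 1.71.
Since |beta| <= lambda, the coefficient is set to 0.
Soft-thresholded coefficient = 0.0000.

0.0000


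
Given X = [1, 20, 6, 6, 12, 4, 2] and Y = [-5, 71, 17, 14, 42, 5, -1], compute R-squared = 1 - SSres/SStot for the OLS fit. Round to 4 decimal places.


After computing the OLS fit (b0=-9.2476, b1=4.0732):
SSres = 16.0065, SStot = 4419.7143.
R^2 = 1 - 16.0065/4419.7143 = 0.9964.

0.9964


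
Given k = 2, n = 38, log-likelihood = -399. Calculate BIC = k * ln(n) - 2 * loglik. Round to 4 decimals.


Compute k*ln(n) = 2*ln(38) = 2*3.637586 = 7.275172.
Then -2*loglik = 798.
BIC = 7.275172 + 798 = 805.275172, which rounds to 805.2752.

805.2752


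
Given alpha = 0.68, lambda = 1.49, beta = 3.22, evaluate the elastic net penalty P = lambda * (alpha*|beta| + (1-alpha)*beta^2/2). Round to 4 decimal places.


L1 component = 0.68 * |3.22| = 2.1896.
L2 component = 0.32 * 3.22^2 / 2 = 1.6589.
Penalty = 1.49 * (2.1896 + 1.6589) = 1.49 * 3.8485 = 5.7343.

5.7343


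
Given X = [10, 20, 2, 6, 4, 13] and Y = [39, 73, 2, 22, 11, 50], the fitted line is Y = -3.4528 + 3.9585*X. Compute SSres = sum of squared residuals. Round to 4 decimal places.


For each point, residual = actual - predicted.
Residuals: [2.8678, -2.7172, -2.4642, 1.7018, -1.3812, 1.9923].
Sum of squared residuals = 30.4528.

30.4528


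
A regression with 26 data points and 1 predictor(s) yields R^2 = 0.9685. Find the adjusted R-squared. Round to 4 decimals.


Adjusted R^2 = 1 - (1 - R^2) * (n-1)/(n-p-1).
(1 - R^2) = 0.0315.
(n-1)/(n-p-1) = 25/24.
(1 - R^2) * (n-1) = 0.0315 * 25 = 0.7875.
Divide by (n-p-1): 0.7875 / 24 = 0.0328.
Adj R^2 = 1 - 0.0328 = 0.9672.

0.9672


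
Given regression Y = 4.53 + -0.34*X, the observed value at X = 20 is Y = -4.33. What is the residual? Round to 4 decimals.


Predicted = 4.53 + -0.34 * 20 = -2.2700.
Residual = -4.33 - -2.2700 = -2.0600.

-2.0600


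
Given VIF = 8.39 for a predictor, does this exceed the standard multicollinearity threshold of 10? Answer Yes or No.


Check: VIF = 8.39 vs threshold = 10.
Since 8.39 < 10, the answer is No.

No


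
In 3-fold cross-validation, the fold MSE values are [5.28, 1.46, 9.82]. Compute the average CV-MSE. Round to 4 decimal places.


Add all fold MSEs: 16.5600.
Divide by k = 3: 16.5600/3 = 5.5200.

5.5200


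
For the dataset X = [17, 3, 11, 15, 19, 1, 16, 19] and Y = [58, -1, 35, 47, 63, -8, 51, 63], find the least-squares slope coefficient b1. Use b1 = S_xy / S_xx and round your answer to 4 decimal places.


The sample means are xbar = 12.6250 and ybar = 38.5000.
Compute S_xx = 347.8750 and S_xy = 1386.5000.
Slope b1 = S_xy / S_xx = 1386.5000 / 347.8750 = 3.9856.

3.9856


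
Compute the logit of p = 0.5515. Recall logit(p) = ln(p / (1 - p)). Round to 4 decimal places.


1 - p = 0.4485.
p/(1-p) = 1.2297.
logit = ln(1.2297) = 0.2067.

0.2067


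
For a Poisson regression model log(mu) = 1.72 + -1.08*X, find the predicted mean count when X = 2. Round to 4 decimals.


eta = 1.72 + -1.08 * 2 = -0.4400.
mu = exp(-0.4400) = 0.6440.

0.6440


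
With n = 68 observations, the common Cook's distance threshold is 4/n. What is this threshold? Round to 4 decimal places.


Cook's distance cutoff = 4/n = 4/68.
= 0.0588.

0.0588


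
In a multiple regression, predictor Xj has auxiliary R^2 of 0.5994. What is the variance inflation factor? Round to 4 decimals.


VIF = 1 / (1 - 0.5994).
= 1 / 0.4006 = 2.4963.

2.4963


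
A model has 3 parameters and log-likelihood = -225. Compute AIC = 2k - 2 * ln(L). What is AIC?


Compute:
2k = 2*3 = 6.
-2*loglik = -2*(-225) = 450.
AIC = 6 + 450 = 456.

456


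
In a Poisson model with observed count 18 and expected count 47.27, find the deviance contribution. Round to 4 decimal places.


y/mu = 18/47.27 = 0.380791 (approx.), and ln(18/47.27) = -0.965504.
y * ln(y/mu) = 18 * -0.965504 = -17.379072.
y - mu = -29.27.
D = 2 * (-17.379072 - -29.27) = 23.781856, which rounds to 23.7819.

23.7819


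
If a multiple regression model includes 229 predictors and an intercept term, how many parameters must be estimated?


Total coefficients = number of predictors + 1 (for the intercept).
= 229 + 1 = 230.

230


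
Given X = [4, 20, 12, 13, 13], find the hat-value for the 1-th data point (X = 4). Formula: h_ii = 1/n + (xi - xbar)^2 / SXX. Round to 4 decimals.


Mean of X: xbar = 12.4000.
SXX = 129.2000.
For X = 4: h = 1/5 + (4 - 12.4000)^2/129.2000 = 0.7461.

0.7461


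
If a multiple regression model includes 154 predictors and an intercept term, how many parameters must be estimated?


Each predictor gets one coefficient, plus one intercept.
Total parameters = 154 + 1 = 155.

155


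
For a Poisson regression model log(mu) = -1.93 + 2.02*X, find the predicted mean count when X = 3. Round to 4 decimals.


eta = -1.93 + 2.02 * 3 = 4.1300.
mu = exp(4.1300) = 62.1779.

62.1779


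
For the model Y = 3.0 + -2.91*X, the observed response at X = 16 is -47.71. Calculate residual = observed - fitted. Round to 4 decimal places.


Fitted value at X = 16 is yhat = 3.0 + -2.91*16 = -43.5600.
Residual = -47.71 - -43.5600 = -4.1500.

-4.1500


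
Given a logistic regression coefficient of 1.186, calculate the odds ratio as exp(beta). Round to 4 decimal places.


exp(1.186) = 3.2740.
So the odds ratio is 3.2740.

3.2740


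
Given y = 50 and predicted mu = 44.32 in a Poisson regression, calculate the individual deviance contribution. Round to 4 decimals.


Compute y*ln(y/mu) = 50*ln(50/44.32) = 50*0.120587 = 6.029350.
y - mu = 5.68.
D = 2*(6.029350 - (5.68)) = 0.698700, which rounds to 0.6987.

0.6987


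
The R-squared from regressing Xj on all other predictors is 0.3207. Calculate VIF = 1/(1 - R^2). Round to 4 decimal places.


VIF = 1 / (1 - 0.3207).
= 1 / 0.6793 = 1.4721.

1.4721


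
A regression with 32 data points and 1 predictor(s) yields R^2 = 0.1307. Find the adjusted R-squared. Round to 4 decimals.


Adjusted R^2 = 1 - (1 - R^2) * (n-1)/(n-p-1).
(1 - R^2) = 0.8693.
(n-1)/(n-p-1) = 31/30.
(1 - R^2) * (n-1) = 0.8693 * 31 = 26.9483.
Divide by (n-p-1): 26.9483 / 30 = 0.8983.
Adj R^2 = 1 - 0.8983 = 0.1017.

0.1017


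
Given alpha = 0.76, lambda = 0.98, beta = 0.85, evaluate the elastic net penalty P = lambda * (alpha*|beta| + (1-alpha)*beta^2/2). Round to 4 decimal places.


Compute:
L1 = 0.76 * 0.85 = 0.6460.
L2 = 0.24 * 0.85^2 / 2 = 0.0867.
Penalty = 0.98 * (0.6460 + 0.0867) = 0.7180.

0.7180


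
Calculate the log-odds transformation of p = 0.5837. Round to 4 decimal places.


Compute the odds: 0.5837/0.4163 = 1.4021.
Take the natural log: ln(1.4021) = 0.3380.

0.3380


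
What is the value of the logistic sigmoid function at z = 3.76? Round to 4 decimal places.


exp(-3.7600) = 0.0233.
1 + exp(-z) = 1.0233.
sigmoid = 1/1.0233 = 0.9772.

0.9772


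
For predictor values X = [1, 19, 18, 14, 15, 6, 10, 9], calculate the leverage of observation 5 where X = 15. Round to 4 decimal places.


Mean of X: xbar = 11.5000.
SXX = 266.0000.
For X = 15: h = 1/8 + (15 - 11.5000)^2/266.0000 = 0.1711.

0.1711


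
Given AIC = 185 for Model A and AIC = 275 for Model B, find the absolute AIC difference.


|AIC_A - AIC_B| = |185 - 275| = 90.
Model A is preferred (lower AIC).

90


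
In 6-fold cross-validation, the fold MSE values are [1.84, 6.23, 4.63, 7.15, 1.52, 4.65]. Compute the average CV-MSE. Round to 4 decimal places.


Sum of fold MSEs = 26.0200.
Average = 26.0200 / 6 = 4.3367.

4.3367


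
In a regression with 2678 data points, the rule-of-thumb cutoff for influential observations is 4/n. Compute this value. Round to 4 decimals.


Using the rule of thumb:
Threshold = 4 / 2678 = 0.0015.

0.0015


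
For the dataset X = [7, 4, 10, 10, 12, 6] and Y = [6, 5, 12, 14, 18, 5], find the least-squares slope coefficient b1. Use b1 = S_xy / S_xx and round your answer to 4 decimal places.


The sample means are xbar = 8.1667 and ybar = 10.0000.
Compute S_xx = 44.8333 and S_xy = 78.0000.
Slope b1 = S_xy / S_xx = 78.0000 / 44.8333 = 1.7398.

1.7398


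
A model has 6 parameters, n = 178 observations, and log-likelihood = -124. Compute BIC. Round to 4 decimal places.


Compute k*ln(n) = 6*ln(178) = 6*5.181784 = 31.090704.
Then -2*loglik = 248.
BIC = 31.090704 + 248 = 279.090704, which rounds to 279.0907.

279.0907


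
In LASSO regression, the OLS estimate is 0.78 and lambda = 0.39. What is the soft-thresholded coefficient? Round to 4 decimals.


Check: |0.78| = 0.78 vs lambda = 0.39.
Since |beta| > lambda, coefficient = sign(beta)*(|beta| - lambda) = 0.3900.
Soft-thresholded coefficient = 0.3900.

0.3900


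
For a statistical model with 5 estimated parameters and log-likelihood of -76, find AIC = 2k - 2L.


Compute:
2k = 2*5 = 10.
-2*loglik = -2*(-76) = 152.
AIC = 10 + 152 = 162.

162


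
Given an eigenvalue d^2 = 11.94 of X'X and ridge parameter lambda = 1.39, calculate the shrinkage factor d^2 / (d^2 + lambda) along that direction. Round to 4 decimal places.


d^2 + lambda = 11.94 + 1.39 = 13.3300.
Shrinkage factor = 11.94/13.3300 = 0.8957.

0.8957


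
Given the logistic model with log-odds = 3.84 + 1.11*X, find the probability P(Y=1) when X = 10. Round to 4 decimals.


z = 3.84 + 1.11 * 10 = 14.9400.
Sigmoid: P = 1 / (1 + exp(-14.9400)) = 1.0000.

1.0000


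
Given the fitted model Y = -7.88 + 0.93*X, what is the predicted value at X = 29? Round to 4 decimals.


Plug X = 29 into Y = -7.88 + 0.93*X:
Y = -7.88 + 26.9700 = 19.0900.

19.0900


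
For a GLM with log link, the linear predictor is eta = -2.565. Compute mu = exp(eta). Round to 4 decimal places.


Apply the inverse link:
mu = e^-2.565 = 0.0769.

0.0769


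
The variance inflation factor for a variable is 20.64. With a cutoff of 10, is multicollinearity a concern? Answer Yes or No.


The threshold is 10.
VIF = 20.64 is >= 10.
Multicollinearity indication: Yes.

Yes


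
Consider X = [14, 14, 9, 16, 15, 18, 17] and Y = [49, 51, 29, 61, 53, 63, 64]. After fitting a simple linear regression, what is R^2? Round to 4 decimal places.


Fit the OLS line: b0 = -7.1444, b1 = 4.0778.
SSres = 25.6889.
SStot = 880.8571.
R^2 = 1 - 25.6889/880.8571 = 0.9708.

0.9708


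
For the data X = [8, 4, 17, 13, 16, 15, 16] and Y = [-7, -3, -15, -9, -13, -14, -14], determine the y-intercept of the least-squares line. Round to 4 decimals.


The slope is b1 = -0.8954.
Sample means are xbar = 12.7143 and ybar = -10.7143.
Intercept: b0 = -10.7143 - (-0.8954)(12.7143) = 0.6703.

0.6703


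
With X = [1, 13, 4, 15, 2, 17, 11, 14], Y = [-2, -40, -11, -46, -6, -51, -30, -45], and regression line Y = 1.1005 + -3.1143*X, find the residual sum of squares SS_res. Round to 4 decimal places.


Predicted values from Y = 1.1005 + -3.1143*X.
Residuals: [0.0138, -0.6146, 0.3567, -0.3860, -0.8719, 0.8426, 3.1568, -2.5003].
SSres = 18.3412.

18.3412


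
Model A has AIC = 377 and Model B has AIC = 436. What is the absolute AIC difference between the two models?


Compute |377 - 436| = 59.
Model A has the smaller AIC.

59


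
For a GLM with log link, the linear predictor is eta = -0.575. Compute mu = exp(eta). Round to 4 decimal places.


The inverse log link gives:
mu = exp(-0.575) = 0.5627.

0.5627


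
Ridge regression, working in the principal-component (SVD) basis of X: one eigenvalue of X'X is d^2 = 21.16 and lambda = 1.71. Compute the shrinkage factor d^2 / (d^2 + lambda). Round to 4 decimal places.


Denominator = d^2 + lambda = 21.16 + 1.71 = 22.8700.
Shrinkage = 21.16 / 22.8700 = 0.9252.

0.9252


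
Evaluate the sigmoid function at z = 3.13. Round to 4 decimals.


exp(-3.1300) = 0.0437.
1 + exp(-z) = 1.0437.
sigmoid = 1/1.0437 = 0.9581.

0.9581


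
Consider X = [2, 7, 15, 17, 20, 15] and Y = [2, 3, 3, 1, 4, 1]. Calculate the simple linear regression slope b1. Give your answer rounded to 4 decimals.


The sample means are xbar = 12.6667 and ybar = 2.3333.
Compute S_xx = 229.3333 and S_xy = 4.6667.
Slope b1 = S_xy / S_xx = 4.6667 / 229.3333 = 0.0203.

0.0203


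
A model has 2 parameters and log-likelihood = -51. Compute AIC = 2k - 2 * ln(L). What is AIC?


Compute:
2k = 2*2 = 4.
-2*loglik = -2*(-51) = 102.
AIC = 4 + 102 = 106.

106


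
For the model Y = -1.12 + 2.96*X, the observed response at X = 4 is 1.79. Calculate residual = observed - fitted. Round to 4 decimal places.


Predicted = -1.12 + 2.96 * 4 = 10.7200.
Residual = 1.79 - 10.7200 = -8.9300.

-8.9300


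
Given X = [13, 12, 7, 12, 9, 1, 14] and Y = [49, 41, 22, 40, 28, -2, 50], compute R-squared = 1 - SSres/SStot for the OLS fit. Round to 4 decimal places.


After computing the OLS fit (b0=-6.6343, b1=4.0359):
SSres = 17.2697, SStot = 2027.7143.
R^2 = 1 - 17.2697/2027.7143 = 0.9915.

0.9915


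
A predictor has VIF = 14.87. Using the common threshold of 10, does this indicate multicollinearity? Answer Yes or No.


Check: VIF = 14.87 vs threshold = 10.
Since 14.87 >= 10, the answer is Yes.

Yes


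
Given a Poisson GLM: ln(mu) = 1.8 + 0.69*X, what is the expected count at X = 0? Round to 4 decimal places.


Compute eta = 1.8 + 0.69 * 0 = 1.8000.
Apply inverse link: mu = e^1.8000 = 6.0496.

6.0496


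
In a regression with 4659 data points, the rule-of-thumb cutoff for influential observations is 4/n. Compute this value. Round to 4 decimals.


Cook's distance cutoff = 4/n = 4/4659.
= 0.0009.

0.0009


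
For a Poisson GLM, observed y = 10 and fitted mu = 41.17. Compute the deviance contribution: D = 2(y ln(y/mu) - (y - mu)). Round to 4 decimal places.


y/mu = 10/41.17 = 0.242895 (approx.), and ln(10/41.17) = -1.415125.
y * ln(y/mu) = 10 * -1.415125 = -14.151250.
y - mu = -31.17.
D = 2 * (-14.151250 - -31.17) = 34.037500, which rounds to 34.0375.

34.0375


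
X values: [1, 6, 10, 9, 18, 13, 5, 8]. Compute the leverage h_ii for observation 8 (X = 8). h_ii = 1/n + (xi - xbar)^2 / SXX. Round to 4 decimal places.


Mean of X: xbar = 8.7500.
SXX = 187.5000.
For X = 8: h = 1/8 + (8 - 8.7500)^2/187.5000 = 0.1280.

0.1280


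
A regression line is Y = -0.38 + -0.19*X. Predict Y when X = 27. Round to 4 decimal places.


Substitute X = 27 into the equation:
Y = -0.38 + -0.19 * 27 = -0.38 + -5.1300 = -5.5100.

-5.5100


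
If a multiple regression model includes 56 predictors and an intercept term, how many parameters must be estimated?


Including the intercept, the model has 56 predictor coefficients + 1 intercept.
Total = 57.

57


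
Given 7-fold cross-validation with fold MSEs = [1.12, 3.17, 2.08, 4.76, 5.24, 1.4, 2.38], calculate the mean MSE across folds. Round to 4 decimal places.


Sum of fold MSEs = 20.1500.
Average = 20.1500 / 7 = 2.8786.

2.8786


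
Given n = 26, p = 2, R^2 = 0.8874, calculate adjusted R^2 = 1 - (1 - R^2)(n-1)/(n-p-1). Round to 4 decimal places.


Adjusted R^2 = 1 - (1 - R^2) * (n-1)/(n-p-1).
(1 - R^2) = 0.1126.
(n-1)/(n-p-1) = 25/23.
(1 - R^2) * (n-1) = 0.1126 * 25 = 2.8150.
Divide by (n-p-1): 2.8150 / 23 = 0.1224.
Adj R^2 = 1 - 0.1224 = 0.8776.

0.8776


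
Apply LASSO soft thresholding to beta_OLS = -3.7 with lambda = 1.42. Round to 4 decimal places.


|beta_OLS| = 3.7.
lambda = 1.42.
Since |beta| > lambda, coefficient = sign(beta)*(|beta| - lambda) = -2.2800.
Result = -2.2800.

-2.2800


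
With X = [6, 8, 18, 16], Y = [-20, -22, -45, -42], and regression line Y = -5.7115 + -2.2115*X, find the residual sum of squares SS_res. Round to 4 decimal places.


Predicted values from Y = -5.7115 + -2.2115*X.
Residuals: [-1.0195, 1.4035, 0.5185, -0.9045].
SSres = 4.0962.

4.0962


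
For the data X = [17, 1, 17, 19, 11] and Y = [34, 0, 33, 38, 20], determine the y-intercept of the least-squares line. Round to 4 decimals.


The slope is b1 = 2.1111.
Sample means are xbar = 13.0000 and ybar = 25.0000.
Intercept: b0 = 25.0000 - (2.1111)(13.0000) = -2.4444.

-2.4444


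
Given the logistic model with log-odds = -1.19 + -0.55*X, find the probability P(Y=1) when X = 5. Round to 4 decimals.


z = -1.19 + -0.55 * 5 = -3.9400.
Sigmoid: P = 1 / (1 + exp(3.9400)) = 0.0191.

0.0191


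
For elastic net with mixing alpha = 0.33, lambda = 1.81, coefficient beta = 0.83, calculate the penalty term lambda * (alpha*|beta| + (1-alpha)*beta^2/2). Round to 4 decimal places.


alpha * |beta| = 0.33 * 0.83 = 0.2739.
(1-alpha) * beta^2/2 = 0.67 * 0.6889/2 = 0.2308.
Total = 1.81 * (0.2739 + 0.2308) = 0.9135.

0.9135


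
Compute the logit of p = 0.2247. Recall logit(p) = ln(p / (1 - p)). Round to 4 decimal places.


1 - p = 0.7753.
p/(1-p) = 0.2898.
logit = ln(0.2898) = -1.2385.

-1.2385


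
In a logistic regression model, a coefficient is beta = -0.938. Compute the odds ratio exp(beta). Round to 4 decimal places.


exp(-0.938) = 0.3914.
So the odds ratio is 0.3914.

0.3914


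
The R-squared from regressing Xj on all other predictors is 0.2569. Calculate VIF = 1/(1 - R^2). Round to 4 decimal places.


VIF = 1 / (1 - 0.2569).
= 1 / 0.7431 = 1.3457.

1.3457


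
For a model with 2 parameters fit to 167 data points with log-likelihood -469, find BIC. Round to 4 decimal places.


Compute k*ln(n) = 2*ln(167) = 2*5.117994 = 10.235988.
Then -2*loglik = 938.
BIC = 10.235988 + 938 = 948.235988, which rounds to 948.2360.

948.2360


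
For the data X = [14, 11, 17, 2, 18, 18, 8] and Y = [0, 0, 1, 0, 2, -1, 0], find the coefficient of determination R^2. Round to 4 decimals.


After computing the OLS fit (b0=-0.2887, b1=0.0457):
SSres = 4.9781, SStot = 5.4286.
R^2 = 1 - 4.9781/5.4286 = 0.0830.

0.0830
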